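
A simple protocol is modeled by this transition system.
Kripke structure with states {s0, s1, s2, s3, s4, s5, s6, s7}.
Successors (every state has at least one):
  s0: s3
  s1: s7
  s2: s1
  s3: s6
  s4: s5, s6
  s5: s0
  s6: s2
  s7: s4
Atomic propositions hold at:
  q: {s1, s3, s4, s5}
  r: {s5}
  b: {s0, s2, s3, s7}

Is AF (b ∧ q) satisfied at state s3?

Yes

Sat(b ∧ q) = {s3}
AF (b ∧ q): least fixpoint, start Z0 = {s3}, add states with every successor in Z. Z1 = {s0, s3}; Z2 = {s0, s3, s5}; fixed.
Sat(AF (b ∧ q)) = {s0, s3, s5}
s3 ∈ Sat(AF (b ∧ q)) = {s0, s3, s5}, so the formula holds at s3.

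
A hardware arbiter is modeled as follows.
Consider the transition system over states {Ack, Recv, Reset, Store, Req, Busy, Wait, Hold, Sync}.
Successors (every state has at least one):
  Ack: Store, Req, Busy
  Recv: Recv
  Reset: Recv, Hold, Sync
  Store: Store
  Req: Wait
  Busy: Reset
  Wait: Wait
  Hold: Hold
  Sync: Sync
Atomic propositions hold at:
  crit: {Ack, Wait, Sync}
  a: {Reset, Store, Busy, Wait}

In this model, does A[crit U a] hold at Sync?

A[crit U a]: least fixpoint, start Z0 = Sat(a) = {Reset, Store, Busy, Wait}, add states in Sat(crit) with every successor in Z. Already a fixed point.
Sat(A[crit U a]) = {Reset, Store, Busy, Wait}
Sync ∉ Sat(A[crit U a]) = {Reset, Store, Busy, Wait}, so the formula does not hold at Sync.

No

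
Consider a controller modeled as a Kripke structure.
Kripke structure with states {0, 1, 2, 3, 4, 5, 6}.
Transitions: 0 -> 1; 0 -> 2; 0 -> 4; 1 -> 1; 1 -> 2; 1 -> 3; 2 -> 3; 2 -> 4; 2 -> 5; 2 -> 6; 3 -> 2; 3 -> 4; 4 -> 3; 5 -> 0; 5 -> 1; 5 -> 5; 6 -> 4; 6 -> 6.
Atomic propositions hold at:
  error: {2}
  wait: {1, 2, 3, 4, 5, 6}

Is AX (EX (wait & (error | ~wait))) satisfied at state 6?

Sat(~wait) = {0}
Sat(error | ~wait) = {0, 2}
Sat(wait & (error | ~wait)) = {2}
Sat(EX (wait & (error | ~wait))) = {s : some successor in {2}} = {0, 1, 3}
Sat(AX (EX (wait & (error | ~wait)))) = {s : every successor in {0, 1, 3}} = {4}
6 ∉ Sat(AX (EX (wait & (error | ~wait)))) = {4}, so the formula does not hold at 6.

No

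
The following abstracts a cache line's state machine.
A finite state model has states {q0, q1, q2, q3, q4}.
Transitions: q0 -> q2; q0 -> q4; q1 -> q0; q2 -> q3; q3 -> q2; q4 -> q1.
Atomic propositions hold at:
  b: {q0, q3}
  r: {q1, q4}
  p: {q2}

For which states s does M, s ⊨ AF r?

{q1, q4}

AF r: least fixpoint, start Z0 = {q1, q4}, add states with every successor in Z. Already a fixed point.
Sat(AF r) = {q1, q4}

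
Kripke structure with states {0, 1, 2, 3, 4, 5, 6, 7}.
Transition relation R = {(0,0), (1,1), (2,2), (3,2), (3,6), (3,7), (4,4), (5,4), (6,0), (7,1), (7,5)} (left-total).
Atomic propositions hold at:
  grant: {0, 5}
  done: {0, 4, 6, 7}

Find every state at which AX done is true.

{0, 4, 5, 6}

Sat(AX done) = {s : every successor in {0, 4, 6, 7}} = {0, 4, 5, 6}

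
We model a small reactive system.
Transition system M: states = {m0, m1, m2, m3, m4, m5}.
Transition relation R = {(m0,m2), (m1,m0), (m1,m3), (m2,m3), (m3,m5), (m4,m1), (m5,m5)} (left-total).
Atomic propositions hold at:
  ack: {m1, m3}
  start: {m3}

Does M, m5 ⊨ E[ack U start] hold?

E[ack U start]: least fixpoint, start Z0 = Sat(start) = {m3}, add states in Sat(ack) with some successor in Z. Z1 = {m1, m3}; fixed.
Sat(E[ack U start]) = {m1, m3}
m5 ∉ Sat(E[ack U start]) = {m1, m3}, so the formula does not hold at m5.

No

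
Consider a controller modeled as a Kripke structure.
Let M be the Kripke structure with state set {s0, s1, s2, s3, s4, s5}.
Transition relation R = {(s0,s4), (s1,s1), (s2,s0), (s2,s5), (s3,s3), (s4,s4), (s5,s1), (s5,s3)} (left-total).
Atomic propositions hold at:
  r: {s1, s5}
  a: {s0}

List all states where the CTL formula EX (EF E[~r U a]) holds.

Sat(~r) = {s0, s2, s3, s4}
E[~r U a]: least fixpoint, start Z0 = Sat(a) = {s0}, add states in Sat(~r) with some successor in Z. Z1 = {s0, s2}; fixed.
Sat(E[~r U a]) = {s0, s2}
EF E[~r U a]: least fixpoint, start Z0 = {s0, s2}, add states with some successor in Z. Already a fixed point.
Sat(EF E[~r U a]) = {s0, s2}
Sat(EX (EF E[~r U a])) = {s : some successor in {s0, s2}} = {s2}

{s2}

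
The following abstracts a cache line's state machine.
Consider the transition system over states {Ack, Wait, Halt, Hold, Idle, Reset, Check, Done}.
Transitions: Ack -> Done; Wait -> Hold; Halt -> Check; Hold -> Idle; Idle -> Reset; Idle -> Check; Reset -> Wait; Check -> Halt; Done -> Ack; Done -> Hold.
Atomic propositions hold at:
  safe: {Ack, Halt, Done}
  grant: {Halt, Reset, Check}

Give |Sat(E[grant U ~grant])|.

Sat(~grant) = {Ack, Wait, Hold, Idle, Done}
E[grant U ~grant]: least fixpoint, start Z0 = Sat(~grant) = {Ack, Wait, Hold, Idle, Done}, add states in Sat(grant) with some successor in Z. Z1 = {Ack, Wait, Hold, Idle, Reset, Done}; fixed.
Sat(E[grant U ~grant]) = {Ack, Wait, Hold, Idle, Reset, Done}
|Sat(E[grant U ~grant])| = |{Ack, Wait, Hold, Idle, Reset, Done}| = 6.

6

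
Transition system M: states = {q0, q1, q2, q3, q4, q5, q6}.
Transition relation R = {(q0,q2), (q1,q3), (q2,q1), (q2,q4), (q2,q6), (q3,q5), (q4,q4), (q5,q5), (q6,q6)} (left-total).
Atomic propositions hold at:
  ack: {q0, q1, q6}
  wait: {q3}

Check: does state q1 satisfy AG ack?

AG ack: greatest fixpoint, start Z0 = {q0, q1, q6}, keep only states in Sat with every successor in Z. Z1 = {q6}; fixed.
Sat(AG ack) = {q6}
q1 ∉ Sat(AG ack) = {q6}, so the formula does not hold at q1.

No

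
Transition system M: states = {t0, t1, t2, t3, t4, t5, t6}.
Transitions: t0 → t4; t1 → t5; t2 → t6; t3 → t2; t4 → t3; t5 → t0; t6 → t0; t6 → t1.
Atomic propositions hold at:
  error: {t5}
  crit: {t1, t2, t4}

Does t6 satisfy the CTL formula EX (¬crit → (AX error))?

Yes

Sat(¬crit) = {t0, t3, t5, t6}
Sat(AX error) = {s : every successor in {t5}} = {t1}
Sat(¬crit → (AX error)) = {t1, t2, t4}
Sat(EX (¬crit → (AX error))) = {s : some successor in {t1, t2, t4}} = {t0, t3, t6}
t6 ∈ Sat(EX (¬crit → (AX error))) = {t0, t3, t6}, so the formula holds at t6.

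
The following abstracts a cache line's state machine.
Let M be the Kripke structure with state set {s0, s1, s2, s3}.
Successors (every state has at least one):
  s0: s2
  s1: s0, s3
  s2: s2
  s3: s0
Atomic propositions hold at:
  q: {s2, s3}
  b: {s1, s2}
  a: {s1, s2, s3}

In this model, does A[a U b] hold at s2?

Yes

A[a U b]: least fixpoint, start Z0 = Sat(b) = {s1, s2}, add states in Sat(a) with every successor in Z. Already a fixed point.
Sat(A[a U b]) = {s1, s2}
s2 ∈ Sat(A[a U b]) = {s1, s2}, so the formula holds at s2.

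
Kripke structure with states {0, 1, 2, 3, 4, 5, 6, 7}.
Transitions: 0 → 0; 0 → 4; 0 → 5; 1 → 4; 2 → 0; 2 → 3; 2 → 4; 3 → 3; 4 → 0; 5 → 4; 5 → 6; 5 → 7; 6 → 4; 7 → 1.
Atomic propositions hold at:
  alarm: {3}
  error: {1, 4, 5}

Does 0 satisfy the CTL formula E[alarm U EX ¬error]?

Yes

Sat(¬error) = {0, 2, 3, 6, 7}
Sat(EX ¬error) = {s : some successor in {0, 2, 3, 6, 7}} = {0, 2, 3, 4, 5}
E[alarm U EX ¬error]: least fixpoint, start Z0 = Sat(EX ¬error) = {0, 2, 3, 4, 5}, add states in Sat(alarm) with some successor in Z. Already a fixed point.
Sat(E[alarm U EX ¬error]) = {0, 2, 3, 4, 5}
0 ∈ Sat(E[alarm U EX ¬error]) = {0, 2, 3, 4, 5}, so the formula holds at 0.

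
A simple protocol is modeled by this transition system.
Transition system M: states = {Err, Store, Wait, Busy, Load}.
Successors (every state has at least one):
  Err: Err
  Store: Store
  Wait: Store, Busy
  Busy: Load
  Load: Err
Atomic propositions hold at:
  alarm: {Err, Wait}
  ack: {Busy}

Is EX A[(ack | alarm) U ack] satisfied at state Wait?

Sat(ack | alarm) = {Err, Wait, Busy}
A[(ack | alarm) U ack]: least fixpoint, start Z0 = Sat(ack) = {Busy}, add states in Sat(ack | alarm) with every successor in Z. Already a fixed point.
Sat(A[(ack | alarm) U ack]) = {Busy}
Sat(EX A[(ack | alarm) U ack]) = {s : some successor in {Busy}} = {Wait}
Wait ∈ Sat(EX A[(ack | alarm) U ack]) = {Wait}, so the formula holds at Wait.

Yes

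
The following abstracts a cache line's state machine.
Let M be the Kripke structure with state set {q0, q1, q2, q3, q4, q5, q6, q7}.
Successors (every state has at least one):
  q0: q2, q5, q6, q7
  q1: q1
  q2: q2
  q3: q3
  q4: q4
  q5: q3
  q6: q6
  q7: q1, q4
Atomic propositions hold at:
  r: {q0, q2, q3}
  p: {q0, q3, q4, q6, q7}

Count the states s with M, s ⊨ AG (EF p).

4

EF p: least fixpoint, start Z0 = {q0, q3, q4, q6, q7}, add states with some successor in Z. Z1 = {q0, q3, q4, q5, q6, q7}; fixed.
Sat(EF p) = {q0, q3, q4, q5, q6, q7}
AG (EF p): greatest fixpoint, start Z0 = {q0, q3, q4, q5, q6, q7}, keep only states in Sat with every successor in Z. Z1 = {q3, q4, q5, q6}; fixed.
Sat(AG (EF p)) = {q3, q4, q5, q6}
|Sat(AG (EF p))| = |{q3, q4, q5, q6}| = 4.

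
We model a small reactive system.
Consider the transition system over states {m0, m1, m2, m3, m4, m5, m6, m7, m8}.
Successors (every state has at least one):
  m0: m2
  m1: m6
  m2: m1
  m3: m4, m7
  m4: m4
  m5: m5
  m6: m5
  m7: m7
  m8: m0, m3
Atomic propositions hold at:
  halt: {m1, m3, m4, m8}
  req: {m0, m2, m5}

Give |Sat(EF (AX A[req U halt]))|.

5

A[req U halt]: least fixpoint, start Z0 = Sat(halt) = {m1, m3, m4, m8}, add states in Sat(req) with every successor in Z. Z1 = {m1, m2, m3, m4, m8}; Z2 = {m0, m1, m2, m3, m4, m8}; fixed.
Sat(A[req U halt]) = {m0, m1, m2, m3, m4, m8}
Sat(AX A[req U halt]) = {s : every successor in {m0, m1, m2, m3, m4, m8}} = {m0, m2, m4, m8}
EF (AX A[req U halt]): least fixpoint, start Z0 = {m0, m2, m4, m8}, add states with some successor in Z. Z1 = {m0, m2, m3, m4, m8}; fixed.
Sat(EF (AX A[req U halt])) = {m0, m2, m3, m4, m8}
|Sat(EF (AX A[req U halt]))| = |{m0, m2, m3, m4, m8}| = 5.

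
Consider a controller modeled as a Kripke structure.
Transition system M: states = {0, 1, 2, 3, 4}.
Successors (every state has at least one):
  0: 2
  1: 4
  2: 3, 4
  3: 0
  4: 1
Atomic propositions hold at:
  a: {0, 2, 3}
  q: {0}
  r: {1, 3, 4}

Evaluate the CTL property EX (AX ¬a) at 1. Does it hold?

Sat(¬a) = {1, 4}
Sat(AX ¬a) = {s : every successor in {1, 4}} = {1, 4}
Sat(EX (AX ¬a)) = {s : some successor in {1, 4}} = {1, 2, 4}
1 ∈ Sat(EX (AX ¬a)) = {1, 2, 4}, so the formula holds at 1.

Yes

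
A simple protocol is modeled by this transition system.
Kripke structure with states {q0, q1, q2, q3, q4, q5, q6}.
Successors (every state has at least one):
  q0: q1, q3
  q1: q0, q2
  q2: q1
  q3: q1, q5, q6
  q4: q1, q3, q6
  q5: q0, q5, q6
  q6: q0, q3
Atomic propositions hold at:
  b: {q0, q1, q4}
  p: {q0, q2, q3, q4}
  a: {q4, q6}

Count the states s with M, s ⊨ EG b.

3

EG b: greatest fixpoint, start Z0 = {q0, q1, q4}, keep only states in Sat with some successor in Z. Already a fixed point.
Sat(EG b) = {q0, q1, q4}
|Sat(EG b)| = |{q0, q1, q4}| = 3.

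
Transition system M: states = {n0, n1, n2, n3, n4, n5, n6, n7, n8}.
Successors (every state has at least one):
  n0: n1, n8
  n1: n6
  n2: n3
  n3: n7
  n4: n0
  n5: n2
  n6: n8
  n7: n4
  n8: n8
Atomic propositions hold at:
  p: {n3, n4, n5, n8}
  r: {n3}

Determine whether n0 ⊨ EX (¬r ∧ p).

Yes

Sat(¬r) = {n0, n1, n2, n4, n5, n6, n7, n8}
Sat(¬r ∧ p) = {n4, n5, n8}
Sat(EX (¬r ∧ p)) = {s : some successor in {n4, n5, n8}} = {n0, n6, n7, n8}
n0 ∈ Sat(EX (¬r ∧ p)) = {n0, n6, n7, n8}, so the formula holds at n0.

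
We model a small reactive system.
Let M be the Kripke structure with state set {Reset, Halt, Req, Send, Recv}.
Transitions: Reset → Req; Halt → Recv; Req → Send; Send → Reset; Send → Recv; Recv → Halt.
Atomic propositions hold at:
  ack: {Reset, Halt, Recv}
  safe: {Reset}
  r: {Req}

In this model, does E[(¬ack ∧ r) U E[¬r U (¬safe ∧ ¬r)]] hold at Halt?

Sat(¬ack) = {Req, Send}
Sat(¬ack ∧ r) = {Req}
Sat(¬r) = {Reset, Halt, Send, Recv}
Sat(¬safe) = {Halt, Req, Send, Recv}
Sat(¬safe ∧ ¬r) = {Halt, Send, Recv}
E[¬r U (¬safe ∧ ¬r)]: least fixpoint, start Z0 = Sat((¬safe ∧ ¬r)) = {Halt, Send, Recv}, add states in Sat(¬r) with some successor in Z. Already a fixed point.
Sat(E[¬r U (¬safe ∧ ¬r)]) = {Halt, Send, Recv}
E[(¬ack ∧ r) U E[¬r U (¬safe ∧ ¬r)]]: least fixpoint, start Z0 = Sat(E[¬r U (¬safe ∧ ¬r)]) = {Halt, Send, Recv}, add states in Sat(¬ack ∧ r) with some successor in Z. Z1 = {Halt, Req, Send, Recv}; fixed.
Sat(E[(¬ack ∧ r) U E[¬r U (¬safe ∧ ¬r)]]) = {Halt, Req, Send, Recv}
Halt ∈ Sat(E[(¬ack ∧ r) U E[¬r U (¬safe ∧ ¬r)]]) = {Halt, Req, Send, Recv}, so the formula holds at Halt.

Yes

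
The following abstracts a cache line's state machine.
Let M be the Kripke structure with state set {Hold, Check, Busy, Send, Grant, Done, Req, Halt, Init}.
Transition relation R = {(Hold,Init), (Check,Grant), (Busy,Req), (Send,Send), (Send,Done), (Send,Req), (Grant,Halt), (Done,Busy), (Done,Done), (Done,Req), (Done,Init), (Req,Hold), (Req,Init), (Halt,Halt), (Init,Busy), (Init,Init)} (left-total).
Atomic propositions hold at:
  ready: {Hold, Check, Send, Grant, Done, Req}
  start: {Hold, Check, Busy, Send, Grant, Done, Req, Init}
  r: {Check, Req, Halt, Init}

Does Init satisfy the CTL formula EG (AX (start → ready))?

Sat(start → ready) = {Hold, Check, Send, Grant, Done, Req, Halt}
Sat(AX (start → ready)) = {s : every successor in {Hold, Check, Send, Grant, Done, Req, Halt}} = {Check, Busy, Send, Grant, Halt}
EG (AX (start → ready)): greatest fixpoint, start Z0 = {Check, Busy, Send, Grant, Halt}, keep only states in Sat with some successor in Z. Z1 = {Check, Send, Grant, Halt}; fixed.
Sat(EG (AX (start → ready))) = {Check, Send, Grant, Halt}
Init ∉ Sat(EG (AX (start → ready))) = {Check, Send, Grant, Halt}, so the formula does not hold at Init.

No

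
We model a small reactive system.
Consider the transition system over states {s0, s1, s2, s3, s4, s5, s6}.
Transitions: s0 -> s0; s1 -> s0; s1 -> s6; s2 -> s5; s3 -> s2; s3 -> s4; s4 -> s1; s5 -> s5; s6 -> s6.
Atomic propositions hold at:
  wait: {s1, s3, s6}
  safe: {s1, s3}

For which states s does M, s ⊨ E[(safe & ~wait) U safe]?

{s1, s3}

Sat(~wait) = {s0, s2, s4, s5}
Sat(safe & ~wait) = ∅
E[(safe & ~wait) U safe]: least fixpoint, start Z0 = Sat(safe) = {s1, s3}, add states in Sat(safe & ~wait) with some successor in Z. Already a fixed point.
Sat(E[(safe & ~wait) U safe]) = {s1, s3}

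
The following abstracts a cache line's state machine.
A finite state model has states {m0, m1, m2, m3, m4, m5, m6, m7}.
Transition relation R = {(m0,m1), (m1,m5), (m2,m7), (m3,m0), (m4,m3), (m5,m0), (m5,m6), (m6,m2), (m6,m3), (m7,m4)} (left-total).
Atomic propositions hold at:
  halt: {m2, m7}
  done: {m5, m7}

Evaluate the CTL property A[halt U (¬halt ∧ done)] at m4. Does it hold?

No

Sat(¬halt) = {m0, m1, m3, m4, m5, m6}
Sat(¬halt ∧ done) = {m5}
A[halt U (¬halt ∧ done)]: least fixpoint, start Z0 = Sat((¬halt ∧ done)) = {m5}, add states in Sat(halt) with every successor in Z. Already a fixed point.
Sat(A[halt U (¬halt ∧ done)]) = {m5}
m4 ∉ Sat(A[halt U (¬halt ∧ done)]) = {m5}, so the formula does not hold at m4.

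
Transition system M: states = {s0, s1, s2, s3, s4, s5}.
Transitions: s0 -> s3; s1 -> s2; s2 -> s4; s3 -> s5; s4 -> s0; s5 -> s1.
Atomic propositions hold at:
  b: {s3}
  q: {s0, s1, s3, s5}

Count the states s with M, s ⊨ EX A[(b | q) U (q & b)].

2

Sat(b | q) = {s0, s1, s3, s5}
Sat(q & b) = {s3}
A[(b | q) U (q & b)]: least fixpoint, start Z0 = Sat((q & b)) = {s3}, add states in Sat(b | q) with every successor in Z. Z1 = {s0, s3}; fixed.
Sat(A[(b | q) U (q & b)]) = {s0, s3}
Sat(EX A[(b | q) U (q & b)]) = {s : some successor in {s0, s3}} = {s0, s4}
|Sat(EX A[(b | q) U (q & b)])| = |{s0, s4}| = 2.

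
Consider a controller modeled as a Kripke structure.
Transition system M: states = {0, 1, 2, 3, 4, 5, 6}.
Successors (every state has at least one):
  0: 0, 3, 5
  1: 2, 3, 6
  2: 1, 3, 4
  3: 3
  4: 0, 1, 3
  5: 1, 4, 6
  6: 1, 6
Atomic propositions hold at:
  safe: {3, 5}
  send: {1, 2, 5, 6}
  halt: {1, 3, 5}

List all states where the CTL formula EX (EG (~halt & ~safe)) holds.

{0, 1, 2, 4, 5, 6}

Sat(~halt) = {0, 2, 4, 6}
Sat(~safe) = {0, 1, 2, 4, 6}
Sat(~halt & ~safe) = {0, 2, 4, 6}
EG (~halt & ~safe): greatest fixpoint, start Z0 = {0, 2, 4, 6}, keep only states in Sat with some successor in Z. Already a fixed point.
Sat(EG (~halt & ~safe)) = {0, 2, 4, 6}
Sat(EX (EG (~halt & ~safe))) = {s : some successor in {0, 2, 4, 6}} = {0, 1, 2, 4, 5, 6}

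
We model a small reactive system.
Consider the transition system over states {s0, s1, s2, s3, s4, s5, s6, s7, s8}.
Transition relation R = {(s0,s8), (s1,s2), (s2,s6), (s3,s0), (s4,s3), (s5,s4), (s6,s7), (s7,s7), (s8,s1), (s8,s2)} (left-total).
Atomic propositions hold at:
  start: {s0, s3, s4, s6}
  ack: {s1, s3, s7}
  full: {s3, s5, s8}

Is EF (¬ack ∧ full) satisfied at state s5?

Yes

Sat(¬ack) = {s0, s2, s4, s5, s6, s8}
Sat(¬ack ∧ full) = {s5, s8}
EF (¬ack ∧ full): least fixpoint, start Z0 = {s5, s8}, add states with some successor in Z. Z1 = {s0, s5, s8}; Z2 = {s0, s3, s5, s8}; Z3 = {s0, s3, s4, s5, s8}; fixed.
Sat(EF (¬ack ∧ full)) = {s0, s3, s4, s5, s8}
s5 ∈ Sat(EF (¬ack ∧ full)) = {s0, s3, s4, s5, s8}, so the formula holds at s5.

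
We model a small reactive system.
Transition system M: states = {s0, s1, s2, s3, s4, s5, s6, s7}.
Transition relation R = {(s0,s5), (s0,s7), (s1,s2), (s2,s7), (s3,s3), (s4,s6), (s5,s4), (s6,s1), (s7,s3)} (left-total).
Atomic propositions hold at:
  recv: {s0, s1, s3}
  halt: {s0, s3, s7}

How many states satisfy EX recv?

Sat(EX recv) = {s : some successor in {s0, s1, s3}} = {s3, s6, s7}
|Sat(EX recv)| = |{s3, s6, s7}| = 3.

3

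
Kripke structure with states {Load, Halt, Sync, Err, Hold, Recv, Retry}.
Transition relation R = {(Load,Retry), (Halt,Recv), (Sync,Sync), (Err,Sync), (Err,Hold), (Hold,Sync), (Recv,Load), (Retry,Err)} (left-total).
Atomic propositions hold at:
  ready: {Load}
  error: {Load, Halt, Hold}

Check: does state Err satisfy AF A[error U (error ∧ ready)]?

Sat(error ∧ ready) = {Load}
A[error U (error ∧ ready)]: least fixpoint, start Z0 = Sat((error ∧ ready)) = {Load}, add states in Sat(error) with every successor in Z. Already a fixed point.
Sat(A[error U (error ∧ ready)]) = {Load}
AF A[error U (error ∧ ready)]: least fixpoint, start Z0 = {Load}, add states with every successor in Z. Z1 = {Load, Recv}; Z2 = {Load, Halt, Recv}; fixed.
Sat(AF A[error U (error ∧ ready)]) = {Load, Halt, Recv}
Err ∉ Sat(AF A[error U (error ∧ ready)]) = {Load, Halt, Recv}, so the formula does not hold at Err.

No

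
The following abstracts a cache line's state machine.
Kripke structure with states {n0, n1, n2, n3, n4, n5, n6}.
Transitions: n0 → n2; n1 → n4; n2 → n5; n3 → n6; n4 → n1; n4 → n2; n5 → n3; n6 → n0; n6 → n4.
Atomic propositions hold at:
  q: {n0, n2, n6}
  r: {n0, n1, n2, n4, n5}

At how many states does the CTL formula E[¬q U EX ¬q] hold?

6

Sat(¬q) = {n1, n3, n4, n5}
Sat(EX ¬q) = {s : some successor in {n1, n3, n4, n5}} = {n1, n2, n4, n5, n6}
E[¬q U EX ¬q]: least fixpoint, start Z0 = Sat(EX ¬q) = {n1, n2, n4, n5, n6}, add states in Sat(¬q) with some successor in Z. Z1 = {n1, n2, n3, n4, n5, n6}; fixed.
Sat(E[¬q U EX ¬q]) = {n1, n2, n3, n4, n5, n6}
|Sat(E[¬q U EX ¬q])| = |{n1, n2, n3, n4, n5, n6}| = 6.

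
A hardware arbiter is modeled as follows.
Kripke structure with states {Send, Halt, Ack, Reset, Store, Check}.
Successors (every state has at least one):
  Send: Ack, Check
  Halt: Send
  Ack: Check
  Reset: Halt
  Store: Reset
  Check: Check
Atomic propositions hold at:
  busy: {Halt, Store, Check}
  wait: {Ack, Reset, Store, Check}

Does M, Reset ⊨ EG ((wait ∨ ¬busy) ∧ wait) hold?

Sat(¬busy) = {Send, Ack, Reset}
Sat(wait ∨ ¬busy) = {Send, Ack, Reset, Store, Check}
Sat((wait ∨ ¬busy) ∧ wait) = {Ack, Reset, Store, Check}
EG ((wait ∨ ¬busy) ∧ wait): greatest fixpoint, start Z0 = {Ack, Reset, Store, Check}, keep only states in Sat with some successor in Z. Z1 = {Ack, Store, Check}; Z2 = {Ack, Check}; fixed.
Sat(EG ((wait ∨ ¬busy) ∧ wait)) = {Ack, Check}
Reset ∉ Sat(EG ((wait ∨ ¬busy) ∧ wait)) = {Ack, Check}, so the formula does not hold at Reset.

No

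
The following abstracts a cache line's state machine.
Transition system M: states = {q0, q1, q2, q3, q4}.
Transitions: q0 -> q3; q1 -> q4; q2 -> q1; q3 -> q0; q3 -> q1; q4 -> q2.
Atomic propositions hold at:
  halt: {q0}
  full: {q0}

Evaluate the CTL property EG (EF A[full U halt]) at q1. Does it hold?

A[full U halt]: least fixpoint, start Z0 = Sat(halt) = {q0}, add states in Sat(full) with every successor in Z. Already a fixed point.
Sat(A[full U halt]) = {q0}
EF A[full U halt]: least fixpoint, start Z0 = {q0}, add states with some successor in Z. Z1 = {q0, q3}; fixed.
Sat(EF A[full U halt]) = {q0, q3}
EG (EF A[full U halt]): greatest fixpoint, start Z0 = {q0, q3}, keep only states in Sat with some successor in Z. Already a fixed point.
Sat(EG (EF A[full U halt])) = {q0, q3}
q1 ∉ Sat(EG (EF A[full U halt])) = {q0, q3}, so the formula does not hold at q1.

No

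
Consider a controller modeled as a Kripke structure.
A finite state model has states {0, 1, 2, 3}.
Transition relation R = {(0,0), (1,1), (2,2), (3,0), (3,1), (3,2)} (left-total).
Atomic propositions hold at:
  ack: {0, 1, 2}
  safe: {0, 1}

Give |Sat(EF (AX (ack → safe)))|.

3

Sat(ack → safe) = {0, 1, 3}
Sat(AX (ack → safe)) = {s : every successor in {0, 1, 3}} = {0, 1}
EF (AX (ack → safe)): least fixpoint, start Z0 = {0, 1}, add states with some successor in Z. Z1 = {0, 1, 3}; fixed.
Sat(EF (AX (ack → safe))) = {0, 1, 3}
|Sat(EF (AX (ack → safe)))| = |{0, 1, 3}| = 3.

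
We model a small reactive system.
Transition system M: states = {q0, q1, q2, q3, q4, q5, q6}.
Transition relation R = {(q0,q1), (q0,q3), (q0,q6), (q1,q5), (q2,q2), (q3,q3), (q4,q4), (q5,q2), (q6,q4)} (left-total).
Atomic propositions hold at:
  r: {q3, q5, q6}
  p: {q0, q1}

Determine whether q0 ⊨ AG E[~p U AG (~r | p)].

Sat(~p) = {q2, q3, q4, q5, q6}
Sat(~r) = {q0, q1, q2, q4}
Sat(~r | p) = {q0, q1, q2, q4}
AG (~r | p): greatest fixpoint, start Z0 = {q0, q1, q2, q4}, keep only states in Sat with every successor in Z. Z1 = {q2, q4}; fixed.
Sat(AG (~r | p)) = {q2, q4}
E[~p U AG (~r | p)]: least fixpoint, start Z0 = Sat(AG (~r | p)) = {q2, q4}, add states in Sat(~p) with some successor in Z. Z1 = {q2, q4, q5, q6}; fixed.
Sat(E[~p U AG (~r | p)]) = {q2, q4, q5, q6}
AG E[~p U AG (~r | p)]: greatest fixpoint, start Z0 = {q2, q4, q5, q6}, keep only states in Sat with every successor in Z. Already a fixed point.
Sat(AG E[~p U AG (~r | p)]) = {q2, q4, q5, q6}
q0 ∉ Sat(AG E[~p U AG (~r | p)]) = {q2, q4, q5, q6}, so the formula does not hold at q0.

No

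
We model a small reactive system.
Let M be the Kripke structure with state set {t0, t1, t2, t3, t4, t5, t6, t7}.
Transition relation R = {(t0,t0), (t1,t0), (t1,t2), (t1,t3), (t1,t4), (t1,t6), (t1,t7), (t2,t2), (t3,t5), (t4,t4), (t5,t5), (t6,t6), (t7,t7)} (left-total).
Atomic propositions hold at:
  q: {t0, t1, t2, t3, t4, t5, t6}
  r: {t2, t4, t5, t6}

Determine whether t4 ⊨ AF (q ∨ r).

Sat(q ∨ r) = {t0, t1, t2, t3, t4, t5, t6}
AF (q ∨ r): least fixpoint, start Z0 = {t0, t1, t2, t3, t4, t5, t6}, add states with every successor in Z. Already a fixed point.
Sat(AF (q ∨ r)) = {t0, t1, t2, t3, t4, t5, t6}
t4 ∈ Sat(AF (q ∨ r)) = {t0, t1, t2, t3, t4, t5, t6}, so the formula holds at t4.

Yes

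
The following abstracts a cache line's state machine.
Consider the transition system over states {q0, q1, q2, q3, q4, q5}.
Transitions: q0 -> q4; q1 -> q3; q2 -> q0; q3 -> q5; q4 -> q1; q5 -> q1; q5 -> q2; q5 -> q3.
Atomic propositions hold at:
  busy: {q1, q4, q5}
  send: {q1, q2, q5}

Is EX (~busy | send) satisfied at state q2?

Yes

Sat(~busy) = {q0, q2, q3}
Sat(~busy | send) = {q0, q1, q2, q3, q5}
Sat(EX (~busy | send)) = {s : some successor in {q0, q1, q2, q3, q5}} = {q1, q2, q3, q4, q5}
q2 ∈ Sat(EX (~busy | send)) = {q1, q2, q3, q4, q5}, so the formula holds at q2.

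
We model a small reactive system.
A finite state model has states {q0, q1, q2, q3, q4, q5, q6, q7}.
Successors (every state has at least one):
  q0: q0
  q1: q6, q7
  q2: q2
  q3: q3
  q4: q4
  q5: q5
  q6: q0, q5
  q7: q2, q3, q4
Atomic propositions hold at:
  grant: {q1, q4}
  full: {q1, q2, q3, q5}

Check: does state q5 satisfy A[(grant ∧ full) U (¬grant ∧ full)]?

Sat(grant ∧ full) = {q1}
Sat(¬grant) = {q0, q2, q3, q5, q6, q7}
Sat(¬grant ∧ full) = {q2, q3, q5}
A[(grant ∧ full) U (¬grant ∧ full)]: least fixpoint, start Z0 = Sat((¬grant ∧ full)) = {q2, q3, q5}, add states in Sat(grant ∧ full) with every successor in Z. Already a fixed point.
Sat(A[(grant ∧ full) U (¬grant ∧ full)]) = {q2, q3, q5}
q5 ∈ Sat(A[(grant ∧ full) U (¬grant ∧ full)]) = {q2, q3, q5}, so the formula holds at q5.

Yes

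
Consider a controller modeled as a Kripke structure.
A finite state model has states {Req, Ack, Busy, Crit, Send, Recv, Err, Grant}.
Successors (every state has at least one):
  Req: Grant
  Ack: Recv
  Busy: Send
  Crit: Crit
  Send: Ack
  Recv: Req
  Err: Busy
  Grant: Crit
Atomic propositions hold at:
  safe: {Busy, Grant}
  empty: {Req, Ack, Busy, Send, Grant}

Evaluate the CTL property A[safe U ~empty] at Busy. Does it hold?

Sat(~empty) = {Crit, Recv, Err}
A[safe U ~empty]: least fixpoint, start Z0 = Sat(~empty) = {Crit, Recv, Err}, add states in Sat(safe) with every successor in Z. Z1 = {Crit, Recv, Err, Grant}; fixed.
Sat(A[safe U ~empty]) = {Crit, Recv, Err, Grant}
Busy ∉ Sat(A[safe U ~empty]) = {Crit, Recv, Err, Grant}, so the formula does not hold at Busy.

No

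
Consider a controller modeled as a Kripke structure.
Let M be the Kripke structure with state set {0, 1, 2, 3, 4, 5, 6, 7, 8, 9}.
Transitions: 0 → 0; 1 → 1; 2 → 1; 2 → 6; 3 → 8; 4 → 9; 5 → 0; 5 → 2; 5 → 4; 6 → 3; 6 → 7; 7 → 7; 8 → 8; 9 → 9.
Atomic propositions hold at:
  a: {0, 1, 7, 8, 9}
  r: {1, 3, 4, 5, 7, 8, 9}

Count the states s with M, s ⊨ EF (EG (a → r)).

9

Sat(a → r) = {1, 2, 3, 4, 5, 6, 7, 8, 9}
EG (a → r): greatest fixpoint, start Z0 = {1, 2, 3, 4, 5, 6, 7, 8, 9}, keep only states in Sat with some successor in Z. Already a fixed point.
Sat(EG (a → r)) = {1, 2, 3, 4, 5, 6, 7, 8, 9}
EF (EG (a → r)): least fixpoint, start Z0 = {1, 2, 3, 4, 5, 6, 7, 8, 9}, add states with some successor in Z. Already a fixed point.
Sat(EF (EG (a → r))) = {1, 2, 3, 4, 5, 6, 7, 8, 9}
|Sat(EF (EG (a → r)))| = |{1, 2, 3, 4, 5, 6, 7, 8, 9}| = 9.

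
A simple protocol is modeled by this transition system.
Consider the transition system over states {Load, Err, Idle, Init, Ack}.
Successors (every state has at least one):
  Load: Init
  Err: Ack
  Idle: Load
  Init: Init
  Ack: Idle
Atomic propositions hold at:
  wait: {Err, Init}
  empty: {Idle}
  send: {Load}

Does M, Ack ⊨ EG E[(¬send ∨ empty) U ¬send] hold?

Sat(¬send) = {Err, Idle, Init, Ack}
Sat(¬send ∨ empty) = {Err, Idle, Init, Ack}
E[(¬send ∨ empty) U ¬send]: least fixpoint, start Z0 = Sat(¬send) = {Err, Idle, Init, Ack}, add states in Sat(¬send ∨ empty) with some successor in Z. Already a fixed point.
Sat(E[(¬send ∨ empty) U ¬send]) = {Err, Idle, Init, Ack}
EG E[(¬send ∨ empty) U ¬send]: greatest fixpoint, start Z0 = {Err, Idle, Init, Ack}, keep only states in Sat with some successor in Z. Z1 = {Err, Init, Ack}; Z2 = {Err, Init}; Z3 = {Init}; fixed.
Sat(EG E[(¬send ∨ empty) U ¬send]) = {Init}
Ack ∉ Sat(EG E[(¬send ∨ empty) U ¬send]) = {Init}, so the formula does not hold at Ack.

No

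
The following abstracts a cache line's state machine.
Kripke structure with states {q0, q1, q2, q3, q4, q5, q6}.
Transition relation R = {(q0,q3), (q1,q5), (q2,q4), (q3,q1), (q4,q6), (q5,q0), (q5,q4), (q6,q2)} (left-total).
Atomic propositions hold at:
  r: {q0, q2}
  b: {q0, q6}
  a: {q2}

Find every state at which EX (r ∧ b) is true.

{q5}

Sat(r ∧ b) = {q0}
Sat(EX (r ∧ b)) = {s : some successor in {q0}} = {q5}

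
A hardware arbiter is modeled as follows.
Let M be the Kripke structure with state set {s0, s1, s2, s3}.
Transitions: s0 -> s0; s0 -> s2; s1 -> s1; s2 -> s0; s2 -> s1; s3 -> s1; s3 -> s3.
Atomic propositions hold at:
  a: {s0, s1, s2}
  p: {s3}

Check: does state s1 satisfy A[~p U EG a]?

Sat(~p) = {s0, s1, s2}
EG a: greatest fixpoint, start Z0 = {s0, s1, s2}, keep only states in Sat with some successor in Z. Already a fixed point.
Sat(EG a) = {s0, s1, s2}
A[~p U EG a]: least fixpoint, start Z0 = Sat(EG a) = {s0, s1, s2}, add states in Sat(~p) with every successor in Z. Already a fixed point.
Sat(A[~p U EG a]) = {s0, s1, s2}
s1 ∈ Sat(A[~p U EG a]) = {s0, s1, s2}, so the formula holds at s1.

Yes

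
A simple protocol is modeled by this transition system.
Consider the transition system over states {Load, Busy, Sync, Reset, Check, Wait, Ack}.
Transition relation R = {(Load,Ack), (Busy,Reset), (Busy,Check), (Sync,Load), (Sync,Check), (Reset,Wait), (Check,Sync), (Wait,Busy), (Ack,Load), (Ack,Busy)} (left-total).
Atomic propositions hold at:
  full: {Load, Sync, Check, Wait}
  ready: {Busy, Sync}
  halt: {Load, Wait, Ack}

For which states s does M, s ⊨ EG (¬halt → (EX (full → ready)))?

Sat(¬halt) = {Busy, Sync, Reset, Check}
Sat(full → ready) = {Busy, Sync, Reset, Ack}
Sat(EX (full → ready)) = {s : some successor in {Busy, Sync, Reset, Ack}} = {Load, Busy, Check, Wait, Ack}
Sat(¬halt → (EX (full → ready))) = {Load, Busy, Check, Wait, Ack}
EG (¬halt → (EX (full → ready))): greatest fixpoint, start Z0 = {Load, Busy, Check, Wait, Ack}, keep only states in Sat with some successor in Z. Z1 = {Load, Busy, Wait, Ack}; Z2 = {Load, Wait, Ack}; Z3 = {Load, Ack}; fixed.
Sat(EG (¬halt → (EX (full → ready)))) = {Load, Ack}

{Load, Ack}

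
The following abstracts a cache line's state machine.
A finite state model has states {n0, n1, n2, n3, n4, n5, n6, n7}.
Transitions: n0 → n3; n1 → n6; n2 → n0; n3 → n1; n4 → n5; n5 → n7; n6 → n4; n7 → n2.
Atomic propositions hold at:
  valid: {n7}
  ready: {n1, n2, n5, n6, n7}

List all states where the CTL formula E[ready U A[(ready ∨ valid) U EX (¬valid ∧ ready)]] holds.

Sat(ready ∨ valid) = {n1, n2, n5, n6, n7}
Sat(¬valid) = {n0, n1, n2, n3, n4, n5, n6}
Sat(¬valid ∧ ready) = {n1, n2, n5, n6}
Sat(EX (¬valid ∧ ready)) = {s : some successor in {n1, n2, n5, n6}} = {n1, n3, n4, n7}
A[(ready ∨ valid) U EX (¬valid ∧ ready)]: least fixpoint, start Z0 = Sat(EX (¬valid ∧ ready)) = {n1, n3, n4, n7}, add states in Sat(ready ∨ valid) with every successor in Z. Z1 = {n1, n3, n4, n5, n6, n7}; fixed.
Sat(A[(ready ∨ valid) U EX (¬valid ∧ ready)]) = {n1, n3, n4, n5, n6, n7}
E[ready U A[(ready ∨ valid) U EX (¬valid ∧ ready)]]: least fixpoint, start Z0 = Sat(A[(ready ∨ valid) U EX (¬valid ∧ ready)]) = {n1, n3, n4, n5, n6, n7}, add states in Sat(ready) with some successor in Z. Already a fixed point.
Sat(E[ready U A[(ready ∨ valid) U EX (¬valid ∧ ready)]]) = {n1, n3, n4, n5, n6, n7}

{n1, n3, n4, n5, n6, n7}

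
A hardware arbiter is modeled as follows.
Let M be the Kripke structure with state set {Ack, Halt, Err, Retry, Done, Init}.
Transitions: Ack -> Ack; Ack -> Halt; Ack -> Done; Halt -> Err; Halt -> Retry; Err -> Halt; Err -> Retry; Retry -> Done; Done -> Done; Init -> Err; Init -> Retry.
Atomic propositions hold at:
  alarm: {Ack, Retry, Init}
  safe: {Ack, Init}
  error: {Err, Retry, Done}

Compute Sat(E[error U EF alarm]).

EF alarm: least fixpoint, start Z0 = {Ack, Retry, Init}, add states with some successor in Z. Z1 = {Ack, Halt, Err, Retry, Init}; fixed.
Sat(EF alarm) = {Ack, Halt, Err, Retry, Init}
E[error U EF alarm]: least fixpoint, start Z0 = Sat(EF alarm) = {Ack, Halt, Err, Retry, Init}, add states in Sat(error) with some successor in Z. Already a fixed point.
Sat(E[error U EF alarm]) = {Ack, Halt, Err, Retry, Init}

{Ack, Halt, Err, Retry, Init}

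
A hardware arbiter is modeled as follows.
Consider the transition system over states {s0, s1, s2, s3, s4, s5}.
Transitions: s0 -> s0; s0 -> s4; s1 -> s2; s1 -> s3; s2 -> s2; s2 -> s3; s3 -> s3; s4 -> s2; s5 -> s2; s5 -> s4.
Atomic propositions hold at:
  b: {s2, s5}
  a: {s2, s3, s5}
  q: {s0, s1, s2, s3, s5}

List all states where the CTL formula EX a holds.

Sat(EX a) = {s : some successor in {s2, s3, s5}} = {s1, s2, s3, s4, s5}

{s1, s2, s3, s4, s5}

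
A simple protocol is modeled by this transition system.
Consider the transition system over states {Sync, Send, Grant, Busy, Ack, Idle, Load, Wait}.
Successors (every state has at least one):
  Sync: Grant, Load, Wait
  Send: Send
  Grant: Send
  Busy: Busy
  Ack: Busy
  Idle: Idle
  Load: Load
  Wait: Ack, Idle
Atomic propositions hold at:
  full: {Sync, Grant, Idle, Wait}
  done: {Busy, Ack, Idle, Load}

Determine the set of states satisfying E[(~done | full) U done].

{Sync, Busy, Ack, Idle, Load, Wait}

Sat(~done) = {Sync, Send, Grant, Wait}
Sat(~done | full) = {Sync, Send, Grant, Idle, Wait}
E[(~done | full) U done]: least fixpoint, start Z0 = Sat(done) = {Busy, Ack, Idle, Load}, add states in Sat(~done | full) with some successor in Z. Z1 = {Sync, Busy, Ack, Idle, Load, Wait}; fixed.
Sat(E[(~done | full) U done]) = {Sync, Busy, Ack, Idle, Load, Wait}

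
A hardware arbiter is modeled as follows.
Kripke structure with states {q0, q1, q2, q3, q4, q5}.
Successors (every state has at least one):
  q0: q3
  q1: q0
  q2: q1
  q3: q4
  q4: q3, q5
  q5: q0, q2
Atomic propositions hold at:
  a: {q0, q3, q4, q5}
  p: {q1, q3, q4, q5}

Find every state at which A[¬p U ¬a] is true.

Sat(¬p) = {q0, q2}
Sat(¬a) = {q1, q2}
A[¬p U ¬a]: least fixpoint, start Z0 = Sat(¬a) = {q1, q2}, add states in Sat(¬p) with every successor in Z. Already a fixed point.
Sat(A[¬p U ¬a]) = {q1, q2}

{q1, q2}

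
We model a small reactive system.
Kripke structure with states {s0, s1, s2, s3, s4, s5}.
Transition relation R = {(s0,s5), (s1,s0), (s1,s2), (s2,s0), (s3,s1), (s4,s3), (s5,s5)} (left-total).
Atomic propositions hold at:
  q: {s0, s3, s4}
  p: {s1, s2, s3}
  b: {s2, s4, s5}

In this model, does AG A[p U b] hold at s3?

A[p U b]: least fixpoint, start Z0 = Sat(b) = {s2, s4, s5}, add states in Sat(p) with every successor in Z. Already a fixed point.
Sat(A[p U b]) = {s2, s4, s5}
AG A[p U b]: greatest fixpoint, start Z0 = {s2, s4, s5}, keep only states in Sat with every successor in Z. Z1 = {s5}; fixed.
Sat(AG A[p U b]) = {s5}
s3 ∉ Sat(AG A[p U b]) = {s5}, so the formula does not hold at s3.

No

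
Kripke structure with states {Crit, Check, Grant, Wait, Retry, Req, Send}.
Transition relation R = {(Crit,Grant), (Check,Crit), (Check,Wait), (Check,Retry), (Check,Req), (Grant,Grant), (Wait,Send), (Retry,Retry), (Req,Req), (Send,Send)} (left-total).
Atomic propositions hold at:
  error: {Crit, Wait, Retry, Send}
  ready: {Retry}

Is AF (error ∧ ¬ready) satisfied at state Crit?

Sat(¬ready) = {Crit, Check, Grant, Wait, Req, Send}
Sat(error ∧ ¬ready) = {Crit, Wait, Send}
AF (error ∧ ¬ready): least fixpoint, start Z0 = {Crit, Wait, Send}, add states with every successor in Z. Already a fixed point.
Sat(AF (error ∧ ¬ready)) = {Crit, Wait, Send}
Crit ∈ Sat(AF (error ∧ ¬ready)) = {Crit, Wait, Send}, so the formula holds at Crit.

Yes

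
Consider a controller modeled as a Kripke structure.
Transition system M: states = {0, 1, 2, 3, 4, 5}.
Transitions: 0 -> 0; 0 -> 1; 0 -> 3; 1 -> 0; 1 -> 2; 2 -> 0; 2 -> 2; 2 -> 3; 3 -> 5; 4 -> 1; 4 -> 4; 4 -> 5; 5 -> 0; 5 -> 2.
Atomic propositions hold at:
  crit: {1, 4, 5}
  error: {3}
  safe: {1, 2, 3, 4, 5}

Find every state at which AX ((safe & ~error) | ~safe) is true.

{1, 3, 4, 5}

Sat(~error) = {0, 1, 2, 4, 5}
Sat(safe & ~error) = {1, 2, 4, 5}
Sat(~safe) = {0}
Sat((safe & ~error) | ~safe) = {0, 1, 2, 4, 5}
Sat(AX ((safe & ~error) | ~safe)) = {s : every successor in {0, 1, 2, 4, 5}} = {1, 3, 4, 5}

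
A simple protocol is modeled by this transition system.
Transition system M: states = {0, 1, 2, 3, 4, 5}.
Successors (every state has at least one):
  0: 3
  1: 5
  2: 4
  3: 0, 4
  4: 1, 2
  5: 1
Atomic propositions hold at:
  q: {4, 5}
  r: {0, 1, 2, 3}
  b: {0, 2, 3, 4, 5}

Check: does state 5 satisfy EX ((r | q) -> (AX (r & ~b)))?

No

Sat(r | q) = {0, 1, 2, 3, 4, 5}
Sat(~b) = {1}
Sat(r & ~b) = {1}
Sat(AX (r & ~b)) = {s : every successor in {1}} = {5}
Sat((r | q) -> (AX (r & ~b))) = {5}
Sat(EX ((r | q) -> (AX (r & ~b)))) = {s : some successor in {5}} = {1}
5 ∉ Sat(EX ((r | q) -> (AX (r & ~b)))) = {1}, so the formula does not hold at 5.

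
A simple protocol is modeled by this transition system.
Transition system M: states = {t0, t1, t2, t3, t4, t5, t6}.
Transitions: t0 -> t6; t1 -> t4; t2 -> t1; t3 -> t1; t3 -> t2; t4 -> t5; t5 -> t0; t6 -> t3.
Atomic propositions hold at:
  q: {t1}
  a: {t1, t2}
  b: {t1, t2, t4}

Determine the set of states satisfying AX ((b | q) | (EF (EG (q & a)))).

Sat(b | q) = {t1, t2, t4}
Sat(q & a) = {t1}
EG (q & a): greatest fixpoint, start Z0 = {t1}, keep only states in Sat with some successor in Z. Z1 = ∅; fixed.
Sat(EG (q & a)) = ∅
EF (EG (q & a)): least fixpoint, start Z0 = ∅, add states with some successor in Z. Already a fixed point.
Sat(EF (EG (q & a))) = ∅
Sat((b | q) | (EF (EG (q & a)))) = {t1, t2, t4}
Sat(AX ((b | q) | (EF (EG (q & a))))) = {s : every successor in {t1, t2, t4}} = {t1, t2, t3}

{t1, t2, t3}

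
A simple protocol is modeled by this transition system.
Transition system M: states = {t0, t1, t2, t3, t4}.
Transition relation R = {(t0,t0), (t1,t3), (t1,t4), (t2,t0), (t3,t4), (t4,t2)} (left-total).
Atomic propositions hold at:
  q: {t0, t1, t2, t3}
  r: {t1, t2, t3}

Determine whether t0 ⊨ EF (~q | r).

No

Sat(~q) = {t4}
Sat(~q | r) = {t1, t2, t3, t4}
EF (~q | r): least fixpoint, start Z0 = {t1, t2, t3, t4}, add states with some successor in Z. Already a fixed point.
Sat(EF (~q | r)) = {t1, t2, t3, t4}
t0 ∉ Sat(EF (~q | r)) = {t1, t2, t3, t4}, so the formula does not hold at t0.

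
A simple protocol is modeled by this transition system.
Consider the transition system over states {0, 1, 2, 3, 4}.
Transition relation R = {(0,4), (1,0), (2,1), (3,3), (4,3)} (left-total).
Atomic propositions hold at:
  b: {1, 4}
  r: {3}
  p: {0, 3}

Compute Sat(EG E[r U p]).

E[r U p]: least fixpoint, start Z0 = Sat(p) = {0, 3}, add states in Sat(r) with some successor in Z. Already a fixed point.
Sat(E[r U p]) = {0, 3}
EG E[r U p]: greatest fixpoint, start Z0 = {0, 3}, keep only states in Sat with some successor in Z. Z1 = {3}; fixed.
Sat(EG E[r U p]) = {3}

{3}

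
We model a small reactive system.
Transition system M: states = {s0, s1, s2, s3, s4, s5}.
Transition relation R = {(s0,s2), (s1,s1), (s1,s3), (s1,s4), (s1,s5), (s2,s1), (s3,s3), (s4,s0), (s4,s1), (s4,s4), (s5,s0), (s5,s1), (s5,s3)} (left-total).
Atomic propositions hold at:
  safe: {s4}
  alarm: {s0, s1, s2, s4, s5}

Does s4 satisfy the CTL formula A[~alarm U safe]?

Sat(~alarm) = {s3}
A[~alarm U safe]: least fixpoint, start Z0 = Sat(safe) = {s4}, add states in Sat(~alarm) with every successor in Z. Already a fixed point.
Sat(A[~alarm U safe]) = {s4}
s4 ∈ Sat(A[~alarm U safe]) = {s4}, so the formula holds at s4.

Yes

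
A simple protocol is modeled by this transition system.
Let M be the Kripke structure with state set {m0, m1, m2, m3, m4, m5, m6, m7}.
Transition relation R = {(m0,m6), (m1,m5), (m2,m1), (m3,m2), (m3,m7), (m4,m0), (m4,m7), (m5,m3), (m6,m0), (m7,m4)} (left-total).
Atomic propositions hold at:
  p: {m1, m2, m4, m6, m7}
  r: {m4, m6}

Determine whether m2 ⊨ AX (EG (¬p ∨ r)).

Sat(¬p) = {m0, m3, m5}
Sat(¬p ∨ r) = {m0, m3, m4, m5, m6}
EG (¬p ∨ r): greatest fixpoint, start Z0 = {m0, m3, m4, m5, m6}, keep only states in Sat with some successor in Z. Z1 = {m0, m4, m5, m6}; Z2 = {m0, m4, m6}; fixed.
Sat(EG (¬p ∨ r)) = {m0, m4, m6}
Sat(AX (EG (¬p ∨ r))) = {s : every successor in {m0, m4, m6}} = {m0, m6, m7}
m2 ∉ Sat(AX (EG (¬p ∨ r))) = {m0, m6, m7}, so the formula does not hold at m2.

No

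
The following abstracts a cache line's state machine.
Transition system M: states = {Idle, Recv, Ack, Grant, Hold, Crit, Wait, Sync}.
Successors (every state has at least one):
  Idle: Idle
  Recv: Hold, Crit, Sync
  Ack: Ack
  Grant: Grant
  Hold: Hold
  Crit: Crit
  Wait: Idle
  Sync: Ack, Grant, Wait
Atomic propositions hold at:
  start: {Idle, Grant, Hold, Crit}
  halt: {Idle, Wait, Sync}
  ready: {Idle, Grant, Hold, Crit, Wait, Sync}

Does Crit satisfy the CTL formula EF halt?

EF halt: least fixpoint, start Z0 = {Idle, Wait, Sync}, add states with some successor in Z. Z1 = {Idle, Recv, Wait, Sync}; fixed.
Sat(EF halt) = {Idle, Recv, Wait, Sync}
Crit ∉ Sat(EF halt) = {Idle, Recv, Wait, Sync}, so the formula does not hold at Crit.

No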